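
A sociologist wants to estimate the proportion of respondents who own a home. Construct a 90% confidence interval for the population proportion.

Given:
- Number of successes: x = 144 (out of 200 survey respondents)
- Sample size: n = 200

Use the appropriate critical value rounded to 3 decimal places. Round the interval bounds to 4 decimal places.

Sample proportion: p̂ = 144/200 = 0.720000

Check conditions for normal approximation:
  np̂ = 144 ≥ 10 ✓
  n(1-p̂) = 56 ≥ 10 ✓

The sample is large enough, so use a z-interval (normal approximation) for the proportion.

For 90% confidence, z* = 1.645 (from standard normal table)

Standard error: SE = √(p̂(1-p̂)/n) = √(0.720000×0.280000/200) = 0.03174902

Margin of error: E = z* × SE = 1.645 × 0.03174902 = 0.052227

Z-interval: p̂ ± E = 0.720000 ± 0.052227 = (0.667773, 0.772227)

Rounded to 4 decimal places:

(0.6678, 0.7722)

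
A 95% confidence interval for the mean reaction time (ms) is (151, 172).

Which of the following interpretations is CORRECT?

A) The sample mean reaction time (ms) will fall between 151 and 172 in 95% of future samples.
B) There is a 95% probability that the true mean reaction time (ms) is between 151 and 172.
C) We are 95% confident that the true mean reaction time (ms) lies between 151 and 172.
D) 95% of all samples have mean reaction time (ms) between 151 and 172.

A confidence interval represents our confidence in the procedure, not a probability statement about the parameter.

Key concept: If we repeated this sampling process many times and computed a 95% CI each time, about 95% of those intervals would contain the true population parameter.

For this specific interval (151, 172):
- Midpoint (point estimate): 161.5
- Margin of error: 10.5

The correct interpretation is the one stating confidence that the true parameter lies in the interval — option C.

C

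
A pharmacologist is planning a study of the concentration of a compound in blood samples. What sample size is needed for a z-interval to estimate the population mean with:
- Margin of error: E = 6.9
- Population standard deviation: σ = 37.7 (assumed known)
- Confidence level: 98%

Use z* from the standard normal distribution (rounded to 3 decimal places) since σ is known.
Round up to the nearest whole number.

Using z* since population σ is known (z-interval formula).

For 98% confidence, z* = 2.326 (from standard normal table)

Sample size formula for z-interval: n = (z*σ/E)²

n = (2.326 × 37.7 / 6.9)²
  = (12.708725)²
  = 161.5117

Round up to the nearest whole number: n = 162

162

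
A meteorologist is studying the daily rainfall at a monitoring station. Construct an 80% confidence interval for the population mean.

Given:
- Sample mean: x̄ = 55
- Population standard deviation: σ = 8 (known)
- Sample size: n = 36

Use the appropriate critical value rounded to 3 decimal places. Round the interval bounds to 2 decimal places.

The population standard deviation σ is known, so use a z-interval (standard normal critical value).

For 80% confidence, z* = 1.282 (from standard normal table)

Standard error: SE = σ/√n = 8/√36 = 1.333333

Margin of error: E = z* × SE = 1.282 × 1.333333 = 1.7093

Z-interval: x̄ ± E = 55 ± 1.7093 = (53.2907, 56.7093)

Rounded to 2 decimal places:

(53.29, 56.71)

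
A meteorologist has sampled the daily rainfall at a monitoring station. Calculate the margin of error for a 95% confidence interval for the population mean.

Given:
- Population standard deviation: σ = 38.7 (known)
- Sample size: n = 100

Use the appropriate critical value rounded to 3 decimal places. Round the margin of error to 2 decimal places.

The population standard deviation σ is known, so use the z-interval margin of error formula.

For 95% confidence, z* = 1.96 (from standard normal table)

Margin of error formula for z-interval: E = z* × σ/√n

E = 1.96 × 38.7/√100
  = 1.96 × 3.870000
  = 7.5852

Rounded to 2 decimal places:

7.59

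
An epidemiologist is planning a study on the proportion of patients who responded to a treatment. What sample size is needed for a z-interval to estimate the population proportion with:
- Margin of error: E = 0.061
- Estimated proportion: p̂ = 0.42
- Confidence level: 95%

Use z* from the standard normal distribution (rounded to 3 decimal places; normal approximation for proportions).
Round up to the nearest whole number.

Using z* for proportion z-interval (normal approximation).

For 95% confidence, z* = 1.96 (from standard normal table)

Sample size formula for proportion z-interval: n = z*²p̂(1-p̂)/E²

n = 1.96² × 0.42 × 0.58 / 0.061²
  = 3.8416 × 0.2436 / 0.003721
  = 251.4952

Round up to the nearest whole number: n = 252

252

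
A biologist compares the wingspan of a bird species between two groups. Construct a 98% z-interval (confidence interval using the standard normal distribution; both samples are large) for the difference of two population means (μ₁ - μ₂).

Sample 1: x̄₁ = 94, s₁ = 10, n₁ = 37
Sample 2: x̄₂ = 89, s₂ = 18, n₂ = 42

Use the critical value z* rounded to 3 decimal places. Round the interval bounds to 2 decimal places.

Both samples are large (n₁ = 37 ≥ 30, n₂ = 42 ≥ 30), so a z-interval for the difference of means applies.

Point estimate: x̄₁ - x̄₂ = 94 - 89 = 5

Standard error: SE = √(s₁²/n₁ + s₂²/n₂)
= √(10²/37 + 18²/42)
= √(2.702703 + 7.714286)
= 3.227536

For 98% confidence, z* = 2.326 (from standard normal table)
Margin of error: E = z* × SE = 2.326 × 3.227536 = 7.5072

Z-interval: (x̄₁ - x̄₂) ± E = 5 ± 7.5072 = (-2.5072, 12.5072)

Rounded to 2 decimal places:

(-2.51, 12.51)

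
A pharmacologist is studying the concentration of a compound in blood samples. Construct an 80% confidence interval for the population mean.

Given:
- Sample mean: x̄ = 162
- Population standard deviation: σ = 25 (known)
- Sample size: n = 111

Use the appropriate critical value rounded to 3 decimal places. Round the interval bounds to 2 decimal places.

The population standard deviation σ is known, so use a z-interval (standard normal critical value).

For 80% confidence, z* = 1.282 (from standard normal table)

Standard error: SE = σ/√n = 25/√111 = 2.372895

Margin of error: E = z* × SE = 1.282 × 2.372895 = 3.0421

Z-interval: x̄ ± E = 162 ± 3.0421 = (158.9579, 165.0421)

Rounded to 2 decimal places:

(158.96, 165.04)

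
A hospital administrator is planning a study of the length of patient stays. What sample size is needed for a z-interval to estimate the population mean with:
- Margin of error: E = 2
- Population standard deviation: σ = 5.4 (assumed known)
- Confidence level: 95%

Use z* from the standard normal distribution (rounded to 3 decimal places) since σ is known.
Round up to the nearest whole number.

Using z* since population σ is known (z-interval formula).

For 95% confidence, z* = 1.96 (from standard normal table)

Sample size formula for z-interval: n = (z*σ/E)²

n = (1.96 × 5.4 / 2)²
  = (5.292000)²
  = 28.0053

Round up to the nearest whole number: n = 29

29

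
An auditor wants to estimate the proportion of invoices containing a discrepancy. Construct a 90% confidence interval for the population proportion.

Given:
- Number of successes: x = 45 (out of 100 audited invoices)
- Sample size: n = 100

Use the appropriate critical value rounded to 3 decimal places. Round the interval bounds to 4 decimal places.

Sample proportion: p̂ = 45/100 = 0.450000

Check conditions for normal approximation:
  np̂ = 45 ≥ 10 ✓
  n(1-p̂) = 55 ≥ 10 ✓

The sample is large enough, so use a z-interval (normal approximation) for the proportion.

For 90% confidence, z* = 1.645 (from standard normal table)

Standard error: SE = √(p̂(1-p̂)/n) = √(0.450000×0.550000/100) = 0.04974937

Margin of error: E = z* × SE = 1.645 × 0.04974937 = 0.081838

Z-interval: p̂ ± E = 0.450000 ± 0.081838 = (0.368162, 0.531838)

Rounded to 4 decimal places:

(0.3682, 0.5318)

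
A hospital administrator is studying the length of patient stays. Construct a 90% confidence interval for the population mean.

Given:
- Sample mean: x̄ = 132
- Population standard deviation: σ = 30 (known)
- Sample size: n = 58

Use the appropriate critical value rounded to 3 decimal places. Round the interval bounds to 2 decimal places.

The population standard deviation σ is known, so use a z-interval (standard normal critical value).

For 90% confidence, z* = 1.645 (from standard normal table)

Standard error: SE = σ/√n = 30/√58 = 3.939193

Margin of error: E = z* × SE = 1.645 × 3.939193 = 6.4800

Z-interval: x̄ ± E = 132 ± 6.4800 = (125.5200, 138.4800)

Rounded to 2 decimal places:

(125.52, 138.48)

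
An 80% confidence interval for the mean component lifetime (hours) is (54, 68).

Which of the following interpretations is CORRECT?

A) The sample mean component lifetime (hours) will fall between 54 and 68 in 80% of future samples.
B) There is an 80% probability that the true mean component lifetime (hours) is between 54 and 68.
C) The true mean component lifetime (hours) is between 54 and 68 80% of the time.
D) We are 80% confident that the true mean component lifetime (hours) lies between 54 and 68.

A confidence interval represents our confidence in the procedure, not a probability statement about the parameter.

Key concept: If we repeated this sampling process many times and computed an 80% CI each time, about 80% of those intervals would contain the true population parameter.

For this specific interval (54, 68):
- Midpoint (point estimate): 61
- Margin of error: 7

The correct interpretation is the one stating confidence that the true parameter lies in the interval — option D.

D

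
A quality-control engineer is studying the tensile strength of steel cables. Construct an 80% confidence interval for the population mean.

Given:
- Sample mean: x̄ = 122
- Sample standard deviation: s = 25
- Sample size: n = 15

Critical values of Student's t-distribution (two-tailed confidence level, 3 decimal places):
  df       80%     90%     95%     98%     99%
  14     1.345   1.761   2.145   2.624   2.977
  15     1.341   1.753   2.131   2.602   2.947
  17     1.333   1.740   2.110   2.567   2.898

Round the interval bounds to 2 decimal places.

The population standard deviation σ is unknown (only the sample standard deviation s is given), so use a t-interval with df = n - 1 = 15 - 1 = 14.

For 80% confidence with df = 14, t* = 1.345 (from t-table)

Standard error: SE = s/√n = 25/√15 = 6.454972

Margin of error: E = t* × SE = 1.345 × 6.454972 = 8.6819

T-interval: x̄ ± E = 122 ± 8.6819 = (113.3181, 130.6819)

Rounded to 2 decimal places:

(113.32, 130.68)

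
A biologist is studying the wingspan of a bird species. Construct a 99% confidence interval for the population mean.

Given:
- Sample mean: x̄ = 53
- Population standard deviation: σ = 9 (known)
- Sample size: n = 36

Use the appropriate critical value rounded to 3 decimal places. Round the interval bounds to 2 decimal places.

The population standard deviation σ is known, so use a z-interval (standard normal critical value).

For 99% confidence, z* = 2.576 (from standard normal table)

Standard error: SE = σ/√n = 9/√36 = 1.500000

Margin of error: E = z* × SE = 2.576 × 1.500000 = 3.8640

Z-interval: x̄ ± E = 53 ± 3.8640 = (49.1360, 56.8640)

Rounded to 2 decimal places:

(49.14, 56.86)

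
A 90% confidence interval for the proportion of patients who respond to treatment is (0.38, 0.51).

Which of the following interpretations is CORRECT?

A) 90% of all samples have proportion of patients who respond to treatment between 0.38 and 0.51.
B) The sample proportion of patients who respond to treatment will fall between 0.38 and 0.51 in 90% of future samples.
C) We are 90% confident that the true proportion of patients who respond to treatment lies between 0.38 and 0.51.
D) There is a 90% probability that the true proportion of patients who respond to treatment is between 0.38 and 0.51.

A confidence interval represents our confidence in the procedure, not a probability statement about the parameter.

Key concept: If we repeated this sampling process many times and computed a 90% CI each time, about 90% of those intervals would contain the true population parameter.

For this specific interval (0.38, 0.51):
- Midpoint (point estimate): 0.445
- Margin of error: 0.065

The correct interpretation is the one stating confidence that the true parameter lies in the interval — option C.

C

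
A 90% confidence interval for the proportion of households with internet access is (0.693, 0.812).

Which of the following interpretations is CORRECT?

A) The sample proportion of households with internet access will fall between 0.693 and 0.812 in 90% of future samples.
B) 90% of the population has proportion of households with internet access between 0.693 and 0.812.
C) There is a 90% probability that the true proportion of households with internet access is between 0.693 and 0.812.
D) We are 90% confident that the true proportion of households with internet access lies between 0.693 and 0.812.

A confidence interval represents our confidence in the procedure, not a probability statement about the parameter.

Key concept: If we repeated this sampling process many times and computed a 90% CI each time, about 90% of those intervals would contain the true population parameter.

For this specific interval (0.693, 0.812):
- Midpoint (point estimate): 0.7525
- Margin of error: 0.0595

The correct interpretation is the one stating confidence that the true parameter lies in the interval — option D.

D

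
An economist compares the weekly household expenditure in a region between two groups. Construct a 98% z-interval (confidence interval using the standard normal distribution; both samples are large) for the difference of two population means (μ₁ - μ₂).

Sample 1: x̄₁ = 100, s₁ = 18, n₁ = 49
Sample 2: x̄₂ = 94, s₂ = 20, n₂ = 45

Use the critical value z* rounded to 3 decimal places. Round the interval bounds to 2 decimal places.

Both samples are large (n₁ = 49 ≥ 30, n₂ = 45 ≥ 30), so a z-interval for the difference of means applies.

Point estimate: x̄₁ - x̄₂ = 100 - 94 = 6

Standard error: SE = √(s₁²/n₁ + s₂²/n₂)
= √(18²/49 + 20²/45)
= √(6.612245 + 8.888889)
= 3.937148

For 98% confidence, z* = 2.326 (from standard normal table)
Margin of error: E = z* × SE = 2.326 × 3.937148 = 9.1578

Z-interval: (x̄₁ - x̄₂) ± E = 6 ± 9.1578 = (-3.1578, 15.1578)

Rounded to 2 decimal places:

(-3.16, 15.16)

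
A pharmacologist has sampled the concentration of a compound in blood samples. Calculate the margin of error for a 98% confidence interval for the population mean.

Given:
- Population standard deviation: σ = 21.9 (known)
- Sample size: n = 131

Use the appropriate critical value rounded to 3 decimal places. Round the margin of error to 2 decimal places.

The population standard deviation σ is known, so use the z-interval margin of error formula.

For 98% confidence, z* = 2.326 (from standard normal table)

Margin of error formula for z-interval: E = z* × σ/√n

E = 2.326 × 21.9/√131
  = 2.326 × 1.913412
  = 4.4506

Rounded to 2 decimal places:

4.45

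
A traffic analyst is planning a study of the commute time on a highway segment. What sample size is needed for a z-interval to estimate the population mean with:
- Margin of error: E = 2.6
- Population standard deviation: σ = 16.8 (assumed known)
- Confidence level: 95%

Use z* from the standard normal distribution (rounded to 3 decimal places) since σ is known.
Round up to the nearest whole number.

Using z* since population σ is known (z-interval formula).

For 95% confidence, z* = 1.96 (from standard normal table)

Sample size formula for z-interval: n = (z*σ/E)²

n = (1.96 × 16.8 / 2.6)²
  = (12.664615)²
  = 160.3925

Round up to the nearest whole number: n = 161

161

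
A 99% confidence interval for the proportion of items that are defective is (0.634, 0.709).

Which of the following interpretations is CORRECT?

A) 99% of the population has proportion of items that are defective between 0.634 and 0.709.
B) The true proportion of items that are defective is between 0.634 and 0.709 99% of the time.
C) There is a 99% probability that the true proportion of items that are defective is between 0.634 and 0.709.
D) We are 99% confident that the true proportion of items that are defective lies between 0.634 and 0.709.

A confidence interval represents our confidence in the procedure, not a probability statement about the parameter.

Key concept: If we repeated this sampling process many times and computed a 99% CI each time, about 99% of those intervals would contain the true population parameter.

For this specific interval (0.634, 0.709):
- Midpoint (point estimate): 0.6715
- Margin of error: 0.0375

The correct interpretation is the one stating confidence that the true parameter lies in the interval — option D.

D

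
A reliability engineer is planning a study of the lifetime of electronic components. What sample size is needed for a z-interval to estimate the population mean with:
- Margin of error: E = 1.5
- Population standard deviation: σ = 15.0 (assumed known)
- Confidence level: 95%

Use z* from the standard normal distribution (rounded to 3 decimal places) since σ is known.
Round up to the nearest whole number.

Using z* since population σ is known (z-interval formula).

For 95% confidence, z* = 1.96 (from standard normal table)

Sample size formula for z-interval: n = (z*σ/E)²

n = (1.96 × 15.0 / 1.5)²
  = (19.600000)²
  = 384.1600

Round up to the nearest whole number: n = 385

385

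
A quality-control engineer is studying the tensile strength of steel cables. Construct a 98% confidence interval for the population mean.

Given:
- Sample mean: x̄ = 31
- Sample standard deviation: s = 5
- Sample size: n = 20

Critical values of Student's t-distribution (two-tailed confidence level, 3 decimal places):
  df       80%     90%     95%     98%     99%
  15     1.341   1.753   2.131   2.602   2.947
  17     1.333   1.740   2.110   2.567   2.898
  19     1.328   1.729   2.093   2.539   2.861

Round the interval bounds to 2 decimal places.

The population standard deviation σ is unknown (only the sample standard deviation s is given), so use a t-interval with df = n - 1 = 20 - 1 = 19.

For 98% confidence with df = 19, t* = 2.539 (from t-table)

Standard error: SE = s/√n = 5/√20 = 1.118034

Margin of error: E = t* × SE = 2.539 × 1.118034 = 2.8387

T-interval: x̄ ± E = 31 ± 2.8387 = (28.1613, 33.8387)

Rounded to 2 decimal places:

(28.16, 33.84)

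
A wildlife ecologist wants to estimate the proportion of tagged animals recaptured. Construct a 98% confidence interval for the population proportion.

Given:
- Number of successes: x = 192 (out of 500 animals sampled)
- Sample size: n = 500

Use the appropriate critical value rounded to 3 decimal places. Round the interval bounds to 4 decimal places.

Sample proportion: p̂ = 192/500 = 0.384000

Check conditions for normal approximation:
  np̂ = 192 ≥ 10 ✓
  n(1-p̂) = 308 ≥ 10 ✓

The sample is large enough, so use a z-interval (normal approximation) for the proportion.

For 98% confidence, z* = 2.326 (from standard normal table)

Standard error: SE = √(p̂(1-p̂)/n) = √(0.384000×0.616000/500) = 0.02175059

Margin of error: E = z* × SE = 2.326 × 0.02175059 = 0.050592

Z-interval: p̂ ± E = 0.384000 ± 0.050592 = (0.333408, 0.434592)

Rounded to 4 decimal places:

(0.3334, 0.4346)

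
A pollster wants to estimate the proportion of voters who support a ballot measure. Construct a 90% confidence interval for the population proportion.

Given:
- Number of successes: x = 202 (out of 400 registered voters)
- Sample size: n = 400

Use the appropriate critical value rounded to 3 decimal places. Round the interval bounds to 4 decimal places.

Sample proportion: p̂ = 202/400 = 0.505000

Check conditions for normal approximation:
  np̂ = 202 ≥ 10 ✓
  n(1-p̂) = 198 ≥ 10 ✓

The sample is large enough, so use a z-interval (normal approximation) for the proportion.

For 90% confidence, z* = 1.645 (from standard normal table)

Standard error: SE = √(p̂(1-p̂)/n) = √(0.505000×0.495000/400) = 0.02499875

Margin of error: E = z* × SE = 1.645 × 0.02499875 = 0.041123

Z-interval: p̂ ± E = 0.505000 ± 0.041123 = (0.463877, 0.546123)

Rounded to 4 decimal places:

(0.4639, 0.5461)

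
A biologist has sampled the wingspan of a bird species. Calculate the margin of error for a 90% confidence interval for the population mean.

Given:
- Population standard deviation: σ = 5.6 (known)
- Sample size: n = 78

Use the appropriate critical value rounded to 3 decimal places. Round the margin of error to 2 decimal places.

The population standard deviation σ is known, so use the z-interval margin of error formula.

For 90% confidence, z* = 1.645 (from standard normal table)

Margin of error formula for z-interval: E = z* × σ/√n

E = 1.645 × 5.6/√78
  = 1.645 × 0.634075
  = 1.0431

Rounded to 2 decimal places:

1.04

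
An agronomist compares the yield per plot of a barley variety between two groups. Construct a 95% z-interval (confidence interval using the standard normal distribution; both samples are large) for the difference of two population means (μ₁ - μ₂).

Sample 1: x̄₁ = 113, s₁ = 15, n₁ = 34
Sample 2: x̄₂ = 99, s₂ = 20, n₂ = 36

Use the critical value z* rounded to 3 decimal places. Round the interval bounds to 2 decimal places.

Both samples are large (n₁ = 34 ≥ 30, n₂ = 36 ≥ 30), so a z-interval for the difference of means applies.

Point estimate: x̄₁ - x̄₂ = 113 - 99 = 14

Standard error: SE = √(s₁²/n₁ + s₂²/n₂)
= √(15²/34 + 20²/36)
= √(6.617647 + 11.111111)
= 4.210553

For 95% confidence, z* = 1.96 (from standard normal table)
Margin of error: E = z* × SE = 1.96 × 4.210553 = 8.2527

Z-interval: (x̄₁ - x̄₂) ± E = 14 ± 8.2527 = (5.7473, 22.2527)

Rounded to 2 decimal places:

(5.75, 22.25)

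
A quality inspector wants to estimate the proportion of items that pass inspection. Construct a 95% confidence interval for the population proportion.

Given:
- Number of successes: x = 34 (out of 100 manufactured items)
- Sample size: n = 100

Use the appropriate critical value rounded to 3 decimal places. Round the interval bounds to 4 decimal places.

Sample proportion: p̂ = 34/100 = 0.340000

Check conditions for normal approximation:
  np̂ = 34 ≥ 10 ✓
  n(1-p̂) = 66 ≥ 10 ✓

The sample is large enough, so use a z-interval (normal approximation) for the proportion.

For 95% confidence, z* = 1.96 (from standard normal table)

Standard error: SE = √(p̂(1-p̂)/n) = √(0.340000×0.660000/100) = 0.04737088

Margin of error: E = z* × SE = 1.96 × 0.04737088 = 0.092847

Z-interval: p̂ ± E = 0.340000 ± 0.092847 = (0.247153, 0.432847)

Rounded to 4 decimal places:

(0.2472, 0.4328)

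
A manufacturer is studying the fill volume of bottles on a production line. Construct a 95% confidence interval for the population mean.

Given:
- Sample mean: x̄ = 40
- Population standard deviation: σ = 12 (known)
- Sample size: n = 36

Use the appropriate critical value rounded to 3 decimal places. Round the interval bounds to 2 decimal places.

The population standard deviation σ is known, so use a z-interval (standard normal critical value).

For 95% confidence, z* = 1.96 (from standard normal table)

Standard error: SE = σ/√n = 12/√36 = 2.000000

Margin of error: E = z* × SE = 1.96 × 2.000000 = 3.9200

Z-interval: x̄ ± E = 40 ± 3.9200 = (36.0800, 43.9200)

Rounded to 2 decimal places:

(36.08, 43.92)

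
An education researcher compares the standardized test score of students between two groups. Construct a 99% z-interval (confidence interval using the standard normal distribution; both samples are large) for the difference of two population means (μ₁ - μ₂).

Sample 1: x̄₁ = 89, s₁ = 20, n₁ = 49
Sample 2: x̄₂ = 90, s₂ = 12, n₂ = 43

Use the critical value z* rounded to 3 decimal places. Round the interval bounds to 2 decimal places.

Both samples are large (n₁ = 49 ≥ 30, n₂ = 43 ≥ 30), so a z-interval for the difference of means applies.

Point estimate: x̄₁ - x̄₂ = 89 - 90 = -1

Standard error: SE = √(s₁²/n₁ + s₂²/n₂)
= √(20²/49 + 12²/43)
= √(8.163265 + 3.348837)
= 3.392949

For 99% confidence, z* = 2.576 (from standard normal table)
Margin of error: E = z* × SE = 2.576 × 3.392949 = 8.7402

Z-interval: (x̄₁ - x̄₂) ± E = -1 ± 8.7402 = (-9.7402, 7.7402)

Rounded to 2 decimal places:

(-9.74, 7.74)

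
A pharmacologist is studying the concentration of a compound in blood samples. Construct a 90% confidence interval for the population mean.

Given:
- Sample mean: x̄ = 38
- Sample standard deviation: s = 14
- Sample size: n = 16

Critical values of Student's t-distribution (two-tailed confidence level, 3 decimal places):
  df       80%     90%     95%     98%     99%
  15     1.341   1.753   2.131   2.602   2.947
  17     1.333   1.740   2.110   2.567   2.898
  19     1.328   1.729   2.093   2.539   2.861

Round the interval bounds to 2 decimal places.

The population standard deviation σ is unknown (only the sample standard deviation s is given), so use a t-interval with df = n - 1 = 16 - 1 = 15.

For 90% confidence with df = 15, t* = 1.753 (from t-table)

Standard error: SE = s/√n = 14/√16 = 3.500000

Margin of error: E = t* × SE = 1.753 × 3.500000 = 6.1355

T-interval: x̄ ± E = 38 ± 6.1355 = (31.8645, 44.1355)

Rounded to 2 decimal places:

(31.86, 44.14)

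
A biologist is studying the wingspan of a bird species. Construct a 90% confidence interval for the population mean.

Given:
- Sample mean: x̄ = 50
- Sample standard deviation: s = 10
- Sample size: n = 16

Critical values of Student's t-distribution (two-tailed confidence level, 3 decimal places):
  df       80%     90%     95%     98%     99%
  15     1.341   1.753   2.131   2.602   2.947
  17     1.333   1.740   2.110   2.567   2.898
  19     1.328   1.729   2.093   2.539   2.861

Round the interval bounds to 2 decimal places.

The population standard deviation σ is unknown (only the sample standard deviation s is given), so use a t-interval with df = n - 1 = 16 - 1 = 15.

For 90% confidence with df = 15, t* = 1.753 (from t-table)

Standard error: SE = s/√n = 10/√16 = 2.500000

Margin of error: E = t* × SE = 1.753 × 2.500000 = 4.3825

T-interval: x̄ ± E = 50 ± 4.3825 = (45.6175, 54.3825)

Rounded to 2 decimal places:

(45.62, 54.38)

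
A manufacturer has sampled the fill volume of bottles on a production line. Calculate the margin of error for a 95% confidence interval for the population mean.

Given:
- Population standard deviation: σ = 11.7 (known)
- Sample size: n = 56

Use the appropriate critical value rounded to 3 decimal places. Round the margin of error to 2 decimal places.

The population standard deviation σ is known, so use the z-interval margin of error formula.

For 95% confidence, z* = 1.96 (from standard normal table)

Margin of error formula for z-interval: E = z* × σ/√n

E = 1.96 × 11.7/√56
  = 1.96 × 1.563478
  = 3.0644

Rounded to 2 decimal places:

3.06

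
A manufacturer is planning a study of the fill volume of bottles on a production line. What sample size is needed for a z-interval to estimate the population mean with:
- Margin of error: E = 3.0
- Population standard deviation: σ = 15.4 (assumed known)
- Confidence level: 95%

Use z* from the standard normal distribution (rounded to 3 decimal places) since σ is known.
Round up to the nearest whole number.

Using z* since population σ is known (z-interval formula).

For 95% confidence, z* = 1.96 (from standard normal table)

Sample size formula for z-interval: n = (z*σ/E)²

n = (1.96 × 15.4 / 3.0)²
  = (10.061333)²
  = 101.2304

Round up to the nearest whole number: n = 102

102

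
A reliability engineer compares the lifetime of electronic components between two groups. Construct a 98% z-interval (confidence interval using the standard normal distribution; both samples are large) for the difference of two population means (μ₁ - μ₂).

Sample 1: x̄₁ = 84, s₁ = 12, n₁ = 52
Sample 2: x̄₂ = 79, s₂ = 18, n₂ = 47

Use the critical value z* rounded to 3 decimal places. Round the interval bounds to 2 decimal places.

Both samples are large (n₁ = 52 ≥ 30, n₂ = 47 ≥ 30), so a z-interval for the difference of means applies.

Point estimate: x̄₁ - x̄₂ = 84 - 79 = 5

Standard error: SE = √(s₁²/n₁ + s₂²/n₂)
= √(12²/52 + 18²/47)
= √(2.769231 + 6.893617)
= 3.108512

For 98% confidence, z* = 2.326 (from standard normal table)
Margin of error: E = z* × SE = 2.326 × 3.108512 = 7.2304

Z-interval: (x̄₁ - x̄₂) ± E = 5 ± 7.2304 = (-2.2304, 12.2304)

Rounded to 2 decimal places:

(-2.23, 12.23)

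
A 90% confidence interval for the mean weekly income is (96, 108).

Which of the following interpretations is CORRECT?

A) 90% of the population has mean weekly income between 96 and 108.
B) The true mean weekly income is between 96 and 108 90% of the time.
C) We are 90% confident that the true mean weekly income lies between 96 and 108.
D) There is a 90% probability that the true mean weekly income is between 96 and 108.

A confidence interval represents our confidence in the procedure, not a probability statement about the parameter.

Key concept: If we repeated this sampling process many times and computed a 90% CI each time, about 90% of those intervals would contain the true population parameter.

For this specific interval (96, 108):
- Midpoint (point estimate): 102
- Margin of error: 6

The correct interpretation is the one stating confidence that the true parameter lies in the interval — option C.

C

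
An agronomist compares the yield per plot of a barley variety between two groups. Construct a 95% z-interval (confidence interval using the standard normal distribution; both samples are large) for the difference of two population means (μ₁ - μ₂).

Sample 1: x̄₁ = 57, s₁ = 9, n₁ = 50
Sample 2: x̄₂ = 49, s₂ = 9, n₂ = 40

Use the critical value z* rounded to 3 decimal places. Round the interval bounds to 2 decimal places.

Both samples are large (n₁ = 50 ≥ 30, n₂ = 40 ≥ 30), so a z-interval for the difference of means applies.

Point estimate: x̄₁ - x̄₂ = 57 - 49 = 8

Standard error: SE = √(s₁²/n₁ + s₂²/n₂)
= √(9²/50 + 9²/40)
= √(1.620000 + 2.025000)
= 1.909188

For 95% confidence, z* = 1.96 (from standard normal table)
Margin of error: E = z* × SE = 1.96 × 1.909188 = 3.7420

Z-interval: (x̄₁ - x̄₂) ± E = 8 ± 3.7420 = (4.2580, 11.7420)

Rounded to 2 decimal places:

(4.26, 11.74)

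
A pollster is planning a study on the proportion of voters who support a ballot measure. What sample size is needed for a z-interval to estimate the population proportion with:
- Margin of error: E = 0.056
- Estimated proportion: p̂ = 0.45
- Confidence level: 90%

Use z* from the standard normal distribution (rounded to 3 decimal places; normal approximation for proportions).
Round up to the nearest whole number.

Using z* for proportion z-interval (normal approximation).

For 90% confidence, z* = 1.645 (from standard normal table)

Sample size formula for proportion z-interval: n = z*²p̂(1-p̂)/E²

n = 1.645² × 0.45 × 0.55 / 0.056²
  = 2.706025 × 0.2475 / 0.003136
  = 213.5654

Round up to the nearest whole number: n = 214

214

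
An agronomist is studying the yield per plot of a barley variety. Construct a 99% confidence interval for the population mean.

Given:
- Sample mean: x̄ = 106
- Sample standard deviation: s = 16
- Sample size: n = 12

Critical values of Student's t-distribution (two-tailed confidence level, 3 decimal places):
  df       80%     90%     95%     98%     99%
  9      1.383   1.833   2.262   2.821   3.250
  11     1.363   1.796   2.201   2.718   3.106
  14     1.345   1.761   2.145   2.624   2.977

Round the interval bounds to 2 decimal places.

The population standard deviation σ is unknown (only the sample standard deviation s is given), so use a t-interval with df = n - 1 = 12 - 1 = 11.

For 99% confidence with df = 11, t* = 3.106 (from t-table)

Standard error: SE = s/√n = 16/√12 = 4.618802

Margin of error: E = t* × SE = 3.106 × 4.618802 = 14.3460

T-interval: x̄ ± E = 106 ± 14.3460 = (91.6540, 120.3460)

Rounded to 2 decimal places:

(91.65, 120.35)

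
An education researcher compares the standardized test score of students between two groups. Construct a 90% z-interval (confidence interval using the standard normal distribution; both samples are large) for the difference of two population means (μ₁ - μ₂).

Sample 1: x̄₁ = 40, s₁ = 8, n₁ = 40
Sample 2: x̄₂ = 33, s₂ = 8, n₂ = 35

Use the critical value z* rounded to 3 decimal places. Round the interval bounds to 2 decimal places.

Both samples are large (n₁ = 40 ≥ 30, n₂ = 35 ≥ 30), so a z-interval for the difference of means applies.

Point estimate: x̄₁ - x̄₂ = 40 - 33 = 7

Standard error: SE = √(s₁²/n₁ + s₂²/n₂)
= √(8²/40 + 8²/35)
= √(1.600000 + 1.828571)
= 1.851640

For 90% confidence, z* = 1.645 (from standard normal table)
Margin of error: E = z* × SE = 1.645 × 1.851640 = 3.0459

Z-interval: (x̄₁ - x̄₂) ± E = 7 ± 3.0459 = (3.9541, 10.0459)

Rounded to 2 decimal places:

(3.95, 10.05)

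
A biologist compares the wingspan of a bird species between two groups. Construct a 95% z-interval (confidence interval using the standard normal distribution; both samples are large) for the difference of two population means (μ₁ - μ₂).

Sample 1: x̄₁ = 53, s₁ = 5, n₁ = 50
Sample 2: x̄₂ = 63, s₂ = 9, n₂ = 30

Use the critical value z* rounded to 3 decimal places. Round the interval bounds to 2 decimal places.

Both samples are large (n₁ = 50 ≥ 30, n₂ = 30 ≥ 30), so a z-interval for the difference of means applies.

Point estimate: x̄₁ - x̄₂ = 53 - 63 = -10

Standard error: SE = √(s₁²/n₁ + s₂²/n₂)
= √(5²/50 + 9²/30)
= √(0.500000 + 2.700000)
= 1.788854

For 95% confidence, z* = 1.96 (from standard normal table)
Margin of error: E = z* × SE = 1.96 × 1.788854 = 3.5062

Z-interval: (x̄₁ - x̄₂) ± E = -10 ± 3.5062 = (-13.5062, -6.4938)

Rounded to 2 decimal places:

(-13.51, -6.49)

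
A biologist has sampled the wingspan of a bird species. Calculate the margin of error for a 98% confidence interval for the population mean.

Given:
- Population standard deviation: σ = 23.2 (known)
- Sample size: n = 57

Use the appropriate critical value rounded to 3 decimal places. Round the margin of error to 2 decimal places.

The population standard deviation σ is known, so use the z-interval margin of error formula.

For 98% confidence, z* = 2.326 (from standard normal table)

Margin of error formula for z-interval: E = z* × σ/√n

E = 2.326 × 23.2/√57
  = 2.326 × 3.072915
  = 7.1476

Rounded to 2 decimal places:

7.15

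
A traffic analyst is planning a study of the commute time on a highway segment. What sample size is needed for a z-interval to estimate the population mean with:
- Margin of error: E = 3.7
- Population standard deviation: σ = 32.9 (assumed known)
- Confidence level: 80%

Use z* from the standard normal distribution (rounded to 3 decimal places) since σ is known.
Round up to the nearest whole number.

Using z* since population σ is known (z-interval formula).

For 80% confidence, z* = 1.282 (from standard normal table)

Sample size formula for z-interval: n = (z*σ/E)²

n = (1.282 × 32.9 / 3.7)²
  = (11.399405)²
  = 129.9464

Round up to the nearest whole number: n = 130

130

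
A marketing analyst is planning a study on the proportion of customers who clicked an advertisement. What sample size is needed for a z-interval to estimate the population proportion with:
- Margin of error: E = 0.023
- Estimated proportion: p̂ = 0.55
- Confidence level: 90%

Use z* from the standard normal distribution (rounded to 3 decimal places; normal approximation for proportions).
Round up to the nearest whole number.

Using z* for proportion z-interval (normal approximation).

For 90% confidence, z* = 1.645 (from standard normal table)

Sample size formula for proportion z-interval: n = z*²p̂(1-p̂)/E²

n = 1.645² × 0.55 × 0.45 / 0.023²
  = 2.706025 × 0.2475 / 0.000529
  = 1266.0514

Round up to the nearest whole number: n = 1267

1267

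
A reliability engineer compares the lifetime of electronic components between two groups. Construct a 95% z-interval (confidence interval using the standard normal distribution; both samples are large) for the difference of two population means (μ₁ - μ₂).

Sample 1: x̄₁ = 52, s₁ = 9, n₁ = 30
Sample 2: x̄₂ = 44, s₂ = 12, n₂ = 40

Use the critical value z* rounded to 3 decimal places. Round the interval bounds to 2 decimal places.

Both samples are large (n₁ = 30 ≥ 30, n₂ = 40 ≥ 30), so a z-interval for the difference of means applies.

Point estimate: x̄₁ - x̄₂ = 52 - 44 = 8

Standard error: SE = √(s₁²/n₁ + s₂²/n₂)
= √(9²/30 + 12²/40)
= √(2.700000 + 3.600000)
= 2.509980

For 95% confidence, z* = 1.96 (from standard normal table)
Margin of error: E = z* × SE = 1.96 × 2.509980 = 4.9196

Z-interval: (x̄₁ - x̄₂) ± E = 8 ± 4.9196 = (3.0804, 12.9196)

Rounded to 2 decimal places:

(3.08, 12.92)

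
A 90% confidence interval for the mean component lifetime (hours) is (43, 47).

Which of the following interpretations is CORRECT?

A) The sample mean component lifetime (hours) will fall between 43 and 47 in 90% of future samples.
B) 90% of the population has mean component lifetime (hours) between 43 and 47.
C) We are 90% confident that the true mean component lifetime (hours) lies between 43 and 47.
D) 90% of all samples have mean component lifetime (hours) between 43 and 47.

A confidence interval represents our confidence in the procedure, not a probability statement about the parameter.

Key concept: If we repeated this sampling process many times and computed a 90% CI each time, about 90% of those intervals would contain the true population parameter.

For this specific interval (43, 47):
- Midpoint (point estimate): 45
- Margin of error: 2

The correct interpretation is the one stating confidence that the true parameter lies in the interval — option C.

C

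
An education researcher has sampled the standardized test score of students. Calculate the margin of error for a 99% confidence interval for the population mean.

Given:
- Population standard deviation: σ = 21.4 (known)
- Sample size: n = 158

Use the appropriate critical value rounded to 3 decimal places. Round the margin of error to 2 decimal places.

The population standard deviation σ is known, so use the z-interval margin of error formula.

For 99% confidence, z* = 2.576 (from standard normal table)

Margin of error formula for z-interval: E = z* × σ/√n

E = 2.576 × 21.4/√158
  = 2.576 × 1.702493
  = 4.3856

Rounded to 2 decimal places:

4.39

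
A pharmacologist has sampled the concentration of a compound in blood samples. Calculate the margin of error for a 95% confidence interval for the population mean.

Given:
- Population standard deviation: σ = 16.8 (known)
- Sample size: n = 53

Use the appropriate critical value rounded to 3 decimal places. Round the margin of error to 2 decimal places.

The population standard deviation σ is known, so use the z-interval margin of error formula.

For 95% confidence, z* = 1.96 (from standard normal table)

Margin of error formula for z-interval: E = z* × σ/√n

E = 1.96 × 16.8/√53
  = 1.96 × 2.307657
  = 4.5230

Rounded to 2 decimal places:

4.52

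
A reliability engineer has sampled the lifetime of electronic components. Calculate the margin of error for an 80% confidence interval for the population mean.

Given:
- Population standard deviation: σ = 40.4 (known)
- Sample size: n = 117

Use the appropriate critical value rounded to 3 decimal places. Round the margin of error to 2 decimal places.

The population standard deviation σ is known, so use the z-interval margin of error formula.

For 80% confidence, z* = 1.282 (from standard normal table)

Margin of error formula for z-interval: E = z* × σ/√n

E = 1.282 × 40.4/√117
  = 1.282 × 3.734981
  = 4.7882

Rounded to 2 decimal places:

4.79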